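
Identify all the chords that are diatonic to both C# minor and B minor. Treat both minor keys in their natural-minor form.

F#m, A

Triads in C# minor (natural minor): C#m (i), D#dim (ii°), E (III), F#m (iv), G#m (v), A (VI), B (VII).
Triads in B minor (natural minor): Bm (i), C#dim (ii°), D (III), Em (iv), F#m (v), G (VI), A (VII).
Shared triads with their functions: F#m (iv in C# minor, v in B minor); A (VI in C# minor, VII in B minor).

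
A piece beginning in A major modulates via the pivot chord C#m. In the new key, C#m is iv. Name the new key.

G# minor

The numeral iv denotes a minor triad on scale degree 4. With C# on degree 4, the tonic of the new key is G#.
Degree 4 carries a minor triad in minor keys, so the destination is G# minor.
Check: the diatonic triads of G# minor (natural minor) are G#m (i), A#dim (ii°), B (III), C#m (iv), D#m (v), E (VI), F# (VII) — C#m is indeed iv.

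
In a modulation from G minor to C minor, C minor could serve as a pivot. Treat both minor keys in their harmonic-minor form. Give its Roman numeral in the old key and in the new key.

The scale of G minor (harmonic minor) is G A Bb C D Eb F#; C is degree 4, and the triad built there (C-Eb-G) is minor, so it is iv.
The scale of C minor (harmonic minor) is C D Eb F G Ab B; C is degree 1, and the triad built there (C-Eb-G) is minor, so it is i.

iv in G minor; i in C minor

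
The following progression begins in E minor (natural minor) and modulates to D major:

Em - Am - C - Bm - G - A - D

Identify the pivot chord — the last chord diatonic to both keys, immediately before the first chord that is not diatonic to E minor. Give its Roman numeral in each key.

G — III in E minor, IV in D major

Chords diatonic to E minor: Em, F#dim, G, Am, Bm, C, D.
Reading the progression, the first chord not in that set is A, so the modulation leaves E minor there.
The chord immediately before A is G, which is diatonic to both keys: III in E minor and IV in D major.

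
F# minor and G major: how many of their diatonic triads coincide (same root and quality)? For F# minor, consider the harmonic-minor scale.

2

Diatonic triads of F# minor (harmonic minor): F#m (i), G#dim (ii°), Aaug (III+), Bm (iv), C# (V), D (VI), E#dim (vii°).
Diatonic triads of G major: G (I), Am (ii), Bm (iii), C (IV), D (V), Em (vi), F#dim (vii°).
Matching root and quality in both lists: Bm, D.
That gives 2 common triads.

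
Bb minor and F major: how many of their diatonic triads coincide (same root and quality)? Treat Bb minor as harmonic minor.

1

Diatonic triads of Bb minor (harmonic minor): Bb minor (i), C diminished (ii°), Db augmented (III+), Eb minor (iv), F major (V), Gb major (VI), A diminished (vii°).
Diatonic triads of F major: F major (I), G minor (ii), A minor (iii), Bb major (IV), C major (V), D minor (vi), E diminished (vii°).
Matching root and quality in both lists: F major.
That gives 1 common triad.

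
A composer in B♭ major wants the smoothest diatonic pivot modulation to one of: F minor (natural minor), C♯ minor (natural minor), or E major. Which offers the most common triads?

Triads of B♭ major: B♭ (I), Cm (ii), Dm (iii), E♭ (IV), F (V), Gm (vi), Adim (vii°).
F minor (natural minor) shares 2: Cm, E♭.
C♯ minor (natural minor) shares 0: none.
E major shares 0: none.
The most common triads (2) are shared with F minor.

F minor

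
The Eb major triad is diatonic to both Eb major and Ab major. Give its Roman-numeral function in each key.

The scale of Eb major is Eb F G Ab Bb C D; Eb is degree 1, and the triad built there (Eb-G-Bb) is major, so it is I.
The scale of Ab major is Ab Bb C Db Eb F G; Eb is degree 5, and the triad built there (Eb-G-Bb) is major, so it is V.

I in Eb major; V in Ab major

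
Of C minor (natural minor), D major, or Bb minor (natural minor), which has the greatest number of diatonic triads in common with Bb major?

C minor

Triads of Bb major: Bb (I), Cm (ii), Dm (iii), Eb (IV), F (V), Gm (vi), Adim (vii°).
C minor (natural minor) shares 4: Bb, Cm, Eb, Gm.
D major shares 0: none.
Bb minor (natural minor) shares 0: none.
The most common triads (4) are shared with C minor.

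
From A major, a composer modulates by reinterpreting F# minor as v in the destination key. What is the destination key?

The numeral v denotes a minor triad on scale degree 5. With F# on degree 5, the tonic of the new key is B.
Degree 5 carries a minor triad in natural-minor keys, so the destination is B minor.
Check: the diatonic triads of B minor (natural minor) are Bm (i), C#dim (ii°), D (III), Em (iv), F#m (v), G (VI), A (VII) — F# minor is indeed v.

B minor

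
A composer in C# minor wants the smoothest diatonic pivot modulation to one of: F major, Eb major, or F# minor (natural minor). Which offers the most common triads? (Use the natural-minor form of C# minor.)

F# minor

Triads of C# minor (natural minor): C# minor (i), D# diminished (ii°), E major (III), F# minor (iv), G# minor (v), A major (VI), B major (VII).
F major shares 0: none.
Eb major shares 0: none.
F# minor (natural minor) shares 4: C#m, E, F#m, A.
The most common triads (4) are shared with F# minor.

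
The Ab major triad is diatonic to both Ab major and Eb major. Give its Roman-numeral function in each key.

The scale of Ab major is Ab Bb C Db Eb F G; Ab is degree 1, and the triad built there (Ab-C-Eb) is major, so it is I.
The scale of Eb major is Eb F G Ab Bb C D; Ab is degree 4, and the triad built there (Ab-C-Eb) is major, so it is IV.

I in Ab major; IV in Eb major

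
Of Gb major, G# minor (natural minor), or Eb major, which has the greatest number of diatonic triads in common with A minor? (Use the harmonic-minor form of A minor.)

Triads of A minor (harmonic minor): A minor (i), B diminished (ii°), C augmented (III+), D minor (iv), E major (V), F major (VI), G# diminished (vii°).
Gb major shares 0: none.
G# minor (natural minor) shares 1: E.
Eb major shares 0: none.
The most common triads (1) are shared with G# minor.

G# minor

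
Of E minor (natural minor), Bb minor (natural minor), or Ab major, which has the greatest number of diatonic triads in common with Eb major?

Ab major

Triads of Eb major: Eb major (I), F minor (ii), G minor (iii), Ab major (IV), Bb major (V), C minor (vi), D diminished (vii°).
E minor (natural minor) shares 0: none.
Bb minor (natural minor) shares 2: Fm, Ab.
Ab major shares 4: Eb, Fm, Ab, Cm.
The most common triads (4) are shared with Ab major.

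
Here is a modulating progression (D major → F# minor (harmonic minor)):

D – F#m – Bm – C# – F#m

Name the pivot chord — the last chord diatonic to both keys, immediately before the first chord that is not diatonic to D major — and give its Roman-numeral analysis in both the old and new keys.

Chords diatonic to D major: D, Em, F#m, G, A, Bm, C#dim.
Reading the progression, the first chord not in that set is C#, so the modulation leaves D major there.
The chord immediately before C# is Bm, which is diatonic to both keys: vi in D major and iv in F# minor.

Bm — vi in D major, iv in F# minor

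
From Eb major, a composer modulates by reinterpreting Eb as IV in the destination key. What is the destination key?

Bb major

The numeral IV denotes a major triad on scale degree 4. With Eb on degree 4, the tonic of the new key is Bb.
Degree 4 carries a major triad in major keys, so the destination is Bb major.
Check: the diatonic triads of Bb major are Bb (I), Cm (ii), Dm (iii), Eb (IV), F (V), Gm (vi), Adim (vii°) — Eb is indeed IV.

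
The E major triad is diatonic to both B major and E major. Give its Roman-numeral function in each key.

IV in B major; I in E major

The scale of B major is B C# D# E F# G# A#; E is degree 4, and the triad built there (E-G#-B) is major, so it is IV.
The scale of E major is E F# G# A B C# D#; E is degree 1, and the triad built there (E-G#-B) is major, so it is I.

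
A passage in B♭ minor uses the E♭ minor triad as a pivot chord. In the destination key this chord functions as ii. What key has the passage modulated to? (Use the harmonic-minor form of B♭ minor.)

D♭ major

The numeral ii denotes a minor triad on scale degree 2. With E♭ on degree 2, the tonic of the new key is D♭.
Degree 2 carries a minor triad in major keys, so the destination is D♭ major.
Check: the diatonic triads of D♭ major are D♭ (I), E♭m (ii), Fm (iii), G♭ (IV), A♭ (V), B♭m (vi), Cdim (vii°) — E♭ minor is indeed ii.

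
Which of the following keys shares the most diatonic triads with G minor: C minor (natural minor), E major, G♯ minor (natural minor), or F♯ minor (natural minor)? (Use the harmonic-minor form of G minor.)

C minor

Triads of G minor (harmonic minor): G minor (i), A diminished (ii°), B♭ augmented (III+), C minor (iv), D major (V), E♭ major (VI), F♯ diminished (vii°).
C minor (natural minor) shares 3: Gm, Cm, E♭.
E major shares 0: none.
G♯ minor (natural minor) shares 0: none.
F♯ minor (natural minor) shares 1: D.
The most common triads (3) are shared with C minor.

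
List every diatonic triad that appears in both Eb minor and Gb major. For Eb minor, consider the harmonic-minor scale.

Triads in Eb minor (harmonic minor): Ebm (i), Fdim (ii°), Gbaug (III+), Abm (iv), Bb (V), Cb (VI), Ddim (vii°).
Triads in Gb major: Gb (I), Abm (ii), Bbm (iii), Cb (IV), Db (V), Ebm (vi), Fdim (vii°).
Shared triads with their functions: Ebm (i in Eb minor, vi in Gb major); Fdim (ii° in Eb minor, vii° in Gb major); Abm (iv in Eb minor, ii in Gb major); Cb (VI in Eb minor, IV in Gb major).

Ebm, Fdim, Abm, Cb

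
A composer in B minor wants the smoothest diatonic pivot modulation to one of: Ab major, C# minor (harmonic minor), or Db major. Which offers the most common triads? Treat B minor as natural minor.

Triads of B minor (natural minor): Bm (i), C#dim (ii°), D (III), Em (iv), F#m (v), G (VI), A (VII).
Ab major shares 0: none.
C# minor (harmonic minor) shares 2: F#m, A.
Db major shares 0: none.
The most common triads (2) are shared with C# minor.

C# minor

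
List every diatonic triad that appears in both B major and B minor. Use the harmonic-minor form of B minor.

F#, A#dim

Triads in B major: B major (I), C# minor (ii), D# minor (iii), E major (IV), F# major (V), G# minor (vi), A# diminished (vii°).
Triads in B minor (harmonic minor): B minor (i), C# diminished (ii°), D augmented (III+), E minor (iv), F# major (V), G major (VI), A# diminished (vii°).
Shared triads with their functions: F# major (V in B major, V in B minor); A# diminished (vii° in B major, vii° in B minor).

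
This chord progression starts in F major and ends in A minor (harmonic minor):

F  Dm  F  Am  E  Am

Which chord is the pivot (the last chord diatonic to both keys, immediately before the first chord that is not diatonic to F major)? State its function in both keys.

Am — iii in F major, i in A minor

Chords diatonic to F major: F, Gm, Am, Bb, C, Dm, Edim.
Reading the progression, the first chord not in that set is E, so the modulation leaves F major there.
The chord immediately before E is Am, which is diatonic to both keys: iii in F major and i in A minor.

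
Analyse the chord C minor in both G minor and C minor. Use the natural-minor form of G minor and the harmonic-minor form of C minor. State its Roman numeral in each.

The scale of G minor (natural minor) is G A Bb C D Eb F; C is degree 4, and the triad built there (C-Eb-G) is minor, so it is iv.
The scale of C minor (harmonic minor) is C D Eb F G Ab B; C is degree 1, and the triad built there (C-Eb-G) is minor, so it is i.

iv in G minor; i in C minor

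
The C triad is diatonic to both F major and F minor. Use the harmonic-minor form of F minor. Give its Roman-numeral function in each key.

The scale of F major is F G A Bb C D E; C is degree 5, and the triad built there (C-E-G) is major, so it is V.
The scale of F minor (harmonic minor) is F G Ab Bb C Db E; C is degree 5, and the triad built there (C-E-G) is major, so it is V.

V in F major; V in F minor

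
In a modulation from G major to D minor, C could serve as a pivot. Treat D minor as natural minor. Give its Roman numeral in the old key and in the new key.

The scale of G major is G A B C D E F♯; C is degree 4, and the triad built there (C-E-G) is major, so it is IV.
The scale of D minor (natural minor) is D E F G A B♭ C; C is degree 7, and the triad built there (C-E-G) is major, so it is VII.

IV in G major; VII in D minor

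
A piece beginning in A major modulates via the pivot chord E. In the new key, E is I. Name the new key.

The numeral I denotes a major triad on scale degree 1. With E on degree 1, the tonic of the new key is E.
Degree 1 carries a major triad in major keys, so the destination is E major.
Check: the diatonic triads of E major are E (I), F♯m (ii), G♯m (iii), A (IV), B (V), C♯m (vi), D♯dim (vii°) — E is indeed I.

E major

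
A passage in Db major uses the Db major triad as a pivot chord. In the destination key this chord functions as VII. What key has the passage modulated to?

The numeral VII denotes a major triad on scale degree 7. With Db on degree 7, the tonic of the new key is Eb.
Degree 7 carries a major triad in natural-minor keys, so the destination is Eb minor.
Check: the diatonic triads of Eb minor (natural minor) are Ebm (i), Fdim (ii°), Gb (III), Abm (iv), Bbm (v), Cb (VI), Db (VII) — Db major is indeed VII.

Eb minor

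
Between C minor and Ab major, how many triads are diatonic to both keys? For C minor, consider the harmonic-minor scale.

3

Diatonic triads of C minor (harmonic minor): C minor (i), D diminished (ii°), Eb augmented (III+), F minor (iv), G major (V), Ab major (VI), B diminished (vii°).
Diatonic triads of Ab major: Ab major (I), Bb minor (ii), C minor (iii), Db major (IV), Eb major (V), F minor (vi), G diminished (vii°).
Matching root and quality in both lists: C minor, F minor, Ab major.
That gives 3 common triads.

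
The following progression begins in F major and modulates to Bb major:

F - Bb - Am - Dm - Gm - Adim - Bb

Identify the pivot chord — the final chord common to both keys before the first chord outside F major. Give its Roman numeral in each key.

Gm — ii in F major, vi in Bb major

Chords diatonic to F major: F, Gm, Am, Bb, C, Dm, Edim.
Reading the progression, the first chord not in that set is Adim, so the modulation leaves F major there.
The chord immediately before Adim is Gm, which is diatonic to both keys: ii in F major and vi in Bb major.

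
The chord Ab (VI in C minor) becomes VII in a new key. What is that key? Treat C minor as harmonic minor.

The numeral VII denotes a major triad on scale degree 7. With Ab on degree 7, the tonic of the new key is Bb.
Degree 7 carries a major triad in natural-minor keys, so the destination is Bb minor.
Check: the diatonic triads of Bb minor (natural minor) are Bbm (i), Cdim (ii°), Db (III), Ebm (iv), Fm (v), Gb (VI), Ab (VII) — Ab is indeed VII.

Bb minor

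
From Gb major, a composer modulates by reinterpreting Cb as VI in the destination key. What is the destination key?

Eb minor

The numeral VI denotes a major triad on scale degree 6. With Cb on degree 6, the tonic of the new key is Eb.
Degree 6 carries a major triad in minor keys, so the destination is Eb minor.
Check: the diatonic triads of Eb minor (natural minor) are Ebm (i), Fdim (ii°), Gb (III), Abm (iv), Bbm (v), Cb (VI), Db (VII) — Cb is indeed VI.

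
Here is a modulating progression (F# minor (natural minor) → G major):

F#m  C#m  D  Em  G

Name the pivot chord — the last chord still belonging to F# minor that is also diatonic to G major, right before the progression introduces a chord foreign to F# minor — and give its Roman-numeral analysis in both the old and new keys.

D — VI in F# minor, V in G major

Chords diatonic to F# minor: F#m, G#dim, A, Bm, C#m, D, E.
Reading the progression, the first chord not in that set is Em, so the modulation leaves F# minor there.
The chord immediately before Em is D, which is diatonic to both keys: VI in F# minor and V in G major.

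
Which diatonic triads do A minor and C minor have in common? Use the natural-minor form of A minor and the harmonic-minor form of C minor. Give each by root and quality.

Triads in A minor (natural minor): Am (i), Bdim (ii°), C (III), Dm (iv), Em (v), F (VI), G (VII).
Triads in C minor (harmonic minor): Cm (i), Ddim (ii°), Ebaug (III+), Fm (iv), G (V), Ab (VI), Bdim (vii°).
Shared triads with their functions: Bdim (ii° in A minor, vii° in C minor); G (VII in A minor, V in C minor).

Bdim, G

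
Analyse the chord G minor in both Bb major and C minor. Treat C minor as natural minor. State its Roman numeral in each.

vi in Bb major; v in C minor

The scale of Bb major is Bb C D Eb F G A; G is degree 6, and the triad built there (G-Bb-D) is minor, so it is vi.
The scale of C minor (natural minor) is C D Eb F G Ab Bb; G is degree 5, and the triad built there (G-Bb-D) is minor, so it is v.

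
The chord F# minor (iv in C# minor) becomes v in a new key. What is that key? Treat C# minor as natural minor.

B minor

The numeral v denotes a minor triad on scale degree 5. With F# on degree 5, the tonic of the new key is B.
Degree 5 carries a minor triad in natural-minor keys, so the destination is B minor.
Check: the diatonic triads of B minor (natural minor) are Bm (i), C#dim (ii°), D (III), Em (iv), F#m (v), G (VI), A (VII) — F# minor is indeed v.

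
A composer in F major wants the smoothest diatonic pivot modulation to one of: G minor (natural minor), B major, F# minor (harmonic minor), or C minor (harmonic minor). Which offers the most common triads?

G minor

Triads of F major: F (I), Gm (ii), Am (iii), Bb (IV), C (V), Dm (vi), Edim (vii°).
G minor (natural minor) shares 4: F, Gm, Bb, Dm.
B major shares 0: none.
F# minor (harmonic minor) shares 0: none.
C minor (harmonic minor) shares 0: none.
The most common triads (4) are shared with G minor.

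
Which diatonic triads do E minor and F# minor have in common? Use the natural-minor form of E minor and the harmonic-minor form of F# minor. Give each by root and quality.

Bm, D

Triads in E minor (natural minor): Em (i), F#dim (ii°), G (III), Am (iv), Bm (v), C (VI), D (VII).
Triads in F# minor (harmonic minor): F#m (i), G#dim (ii°), Aaug (III+), Bm (iv), C# (V), D (VI), E#dim (vii°).
Shared triads with their functions: Bm (v in E minor, iv in F# minor); D (VII in E minor, VI in F# minor).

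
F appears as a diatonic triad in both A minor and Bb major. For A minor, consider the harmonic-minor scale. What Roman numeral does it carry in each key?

The scale of A minor (harmonic minor) is A B C D E F G#; F is degree 6, and the triad built there (F-A-C) is major, so it is VI.
The scale of Bb major is Bb C D Eb F G A; F is degree 5, and the triad built there (F-A-C) is major, so it is V.

VI in A minor; V in Bb major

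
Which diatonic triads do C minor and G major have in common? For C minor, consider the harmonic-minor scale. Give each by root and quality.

Triads in C minor (harmonic minor): Cm (i), Ddim (ii°), Ebaug (III+), Fm (iv), G (V), Ab (VI), Bdim (vii°).
Triads in G major: G (I), Am (ii), Bm (iii), C (IV), D (V), Em (vi), F#dim (vii°).
Shared triads with their functions: G (V in C minor, I in G major).

G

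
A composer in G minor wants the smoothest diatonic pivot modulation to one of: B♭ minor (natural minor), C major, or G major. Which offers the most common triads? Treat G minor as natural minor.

Triads of G minor (natural minor): Gm (i), Adim (ii°), B♭ (III), Cm (iv), Dm (v), E♭ (VI), F (VII).
B♭ minor (natural minor) shares 0: none.
C major shares 2: Dm, F.
G major shares 0: none.
The most common triads (2) are shared with C major.

C major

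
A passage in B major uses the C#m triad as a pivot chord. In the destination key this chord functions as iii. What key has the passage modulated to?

A major

The numeral iii denotes a minor triad on scale degree 3. With C# on degree 3, the tonic of the new key is A.
Degree 3 carries a minor triad in major keys, so the destination is A major.
Check: the diatonic triads of A major are A (I), Bm (ii), C#m (iii), D (IV), E (V), F#m (vi), G#dim (vii°) — C#m is indeed iii.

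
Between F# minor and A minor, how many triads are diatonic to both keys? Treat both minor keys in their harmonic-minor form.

Diatonic triads of F# minor (harmonic minor): F# minor (i), G# diminished (ii°), A augmented (III+), B minor (iv), C# major (V), D major (VI), E# diminished (vii°).
Diatonic triads of A minor (harmonic minor): A minor (i), B diminished (ii°), C augmented (III+), D minor (iv), E major (V), F major (VI), G# diminished (vii°).
Matching root and quality in both lists: G# diminished.
That gives 1 common triad.

1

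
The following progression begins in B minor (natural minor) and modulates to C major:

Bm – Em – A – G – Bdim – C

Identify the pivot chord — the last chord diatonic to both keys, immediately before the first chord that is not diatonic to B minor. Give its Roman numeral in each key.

G — VI in B minor, V in C major

Chords diatonic to B minor: Bm, C#dim, D, Em, F#m, G, A.
Reading the progression, the first chord not in that set is Bdim, so the modulation leaves B minor there.
The chord immediately before Bdim is G, which is diatonic to both keys: VI in B minor and V in C major.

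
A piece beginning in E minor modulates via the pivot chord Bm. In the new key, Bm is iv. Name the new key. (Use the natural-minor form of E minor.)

The numeral iv denotes a minor triad on scale degree 4. With B on degree 4, the tonic of the new key is F♯.
Degree 4 carries a minor triad in minor keys, so the destination is F♯ minor.
Check: the diatonic triads of F♯ minor (natural minor) are F♯m (i), G♯dim (ii°), A (III), Bm (iv), C♯m (v), D (VI), E (VII) — Bm is indeed iv.

F♯ minor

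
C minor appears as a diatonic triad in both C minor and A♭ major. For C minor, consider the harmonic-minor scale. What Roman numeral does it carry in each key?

The scale of C minor (harmonic minor) is C D E♭ F G A♭ B; C is degree 1, and the triad built there (C-E♭-G) is minor, so it is i.
The scale of A♭ major is A♭ B♭ C D♭ E♭ F G; C is degree 3, and the triad built there (C-E♭-G) is minor, so it is iii.

i in C minor; iii in A♭ major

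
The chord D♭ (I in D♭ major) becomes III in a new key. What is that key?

The numeral III denotes a major triad on scale degree 3. With D♭ on degree 3, the tonic of the new key is B♭.
Degree 3 carries a major triad in natural-minor keys, so the destination is B♭ minor.
Check: the diatonic triads of B♭ minor (natural minor) are B♭m (i), Cdim (ii°), D♭ (III), E♭m (iv), Fm (v), G♭ (VI), A♭ (VII) — D♭ is indeed III.

B♭ minor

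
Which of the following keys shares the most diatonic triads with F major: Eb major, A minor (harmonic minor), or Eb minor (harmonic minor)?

Triads of F major: F (I), Gm (ii), Am (iii), Bb (IV), C (V), Dm (vi), Edim (vii°).
Eb major shares 2: Gm, Bb.
A minor (harmonic minor) shares 3: F, Am, Dm.
Eb minor (harmonic minor) shares 1: Bb.
The most common triads (3) are shared with A minor.

A minor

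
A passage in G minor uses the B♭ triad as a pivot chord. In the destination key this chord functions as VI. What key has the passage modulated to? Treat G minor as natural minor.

The numeral VI denotes a major triad on scale degree 6. With B♭ on degree 6, the tonic of the new key is D.
Degree 6 carries a major triad in minor keys, so the destination is D minor.
Check: the diatonic triads of D minor (natural minor) are Dm (i), Edim (ii°), F (III), Gm (iv), Am (v), B♭ (VI), C (VII) — B♭ is indeed VI.

D minor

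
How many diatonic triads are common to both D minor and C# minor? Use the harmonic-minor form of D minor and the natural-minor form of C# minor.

1

Diatonic triads of D minor (harmonic minor): Dm (i), Edim (ii°), Faug (III+), Gm (iv), A (V), Bb (VI), C#dim (vii°).
Diatonic triads of C# minor (natural minor): C#m (i), D#dim (ii°), E (III), F#m (iv), G#m (v), A (VI), B (VII).
Matching root and quality in both lists: A.
That gives 1 common triad.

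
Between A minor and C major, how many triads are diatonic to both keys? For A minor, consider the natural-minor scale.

7

Diatonic triads of A minor (natural minor): Am (i), Bdim (ii°), C (III), Dm (iv), Em (v), F (VI), G (VII).
Diatonic triads of C major: C (I), Dm (ii), Em (iii), F (IV), G (V), Am (vi), Bdim (vii°).
Matching root and quality in both lists: Am, Bdim, C, Dm, Em, F, G.
That gives 7 common triads.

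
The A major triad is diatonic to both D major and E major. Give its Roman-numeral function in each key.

V in D major; IV in E major

The scale of D major is D E F# G A B C#; A is degree 5, and the triad built there (A-C#-E) is major, so it is V.
The scale of E major is E F# G# A B C# D#; A is degree 4, and the triad built there (A-C#-E) is major, so it is IV.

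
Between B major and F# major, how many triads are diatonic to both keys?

Diatonic triads of B major: B (I), C#m (ii), D#m (iii), E (IV), F# (V), G#m (vi), A#dim (vii°).
Diatonic triads of F# major: F# (I), G#m (ii), A#m (iii), B (IV), C# (V), D#m (vi), E#dim (vii°).
Matching root and quality in both lists: B, D#m, F#, G#m.
That gives 4 common triads.

4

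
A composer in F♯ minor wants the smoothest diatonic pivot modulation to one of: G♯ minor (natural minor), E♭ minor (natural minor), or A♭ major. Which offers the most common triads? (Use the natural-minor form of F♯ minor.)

Triads of F♯ minor (natural minor): F♯ minor (i), G♯ diminished (ii°), A major (III), B minor (iv), C♯ minor (v), D major (VI), E major (VII).
G♯ minor (natural minor) shares 2: C♯m, E.
E♭ minor (natural minor) shares 0: none.
A♭ major shares 0: none.
The most common triads (2) are shared with G♯ minor.

G♯ minor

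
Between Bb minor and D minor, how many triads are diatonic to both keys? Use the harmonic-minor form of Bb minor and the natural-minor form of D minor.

1

Diatonic triads of Bb minor (harmonic minor): Bbm (i), Cdim (ii°), Dbaug (III+), Ebm (iv), F (V), Gb (VI), Adim (vii°).
Diatonic triads of D minor (natural minor): Dm (i), Edim (ii°), F (III), Gm (iv), Am (v), Bb (VI), C (VII).
Matching root and quality in both lists: F.
That gives 1 common triad.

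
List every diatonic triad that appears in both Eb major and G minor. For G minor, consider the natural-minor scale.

Triads in Eb major: Eb (I), Fm (ii), Gm (iii), Ab (IV), Bb (V), Cm (vi), Ddim (vii°).
Triads in G minor (natural minor): Gm (i), Adim (ii°), Bb (III), Cm (iv), Dm (v), Eb (VI), F (VII).
Shared triads with their functions: Eb (I in Eb major, VI in G minor); Gm (iii in Eb major, i in G minor); Bb (V in Eb major, III in G minor); Cm (vi in Eb major, iv in G minor).

Eb, Gm, Bb, Cm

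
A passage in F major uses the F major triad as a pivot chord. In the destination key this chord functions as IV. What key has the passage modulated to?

The numeral IV denotes a major triad on scale degree 4. With F on degree 4, the tonic of the new key is C.
Degree 4 carries a major triad in major keys, so the destination is C major.
Check: the diatonic triads of C major are C (I), Dm (ii), Em (iii), F (IV), G (V), Am (vi), Bdim (vii°) — F major is indeed IV.

C major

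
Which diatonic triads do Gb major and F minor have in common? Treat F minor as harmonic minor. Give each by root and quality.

Triads in Gb major: Gb (I), Abm (ii), Bbm (iii), Cb (IV), Db (V), Ebm (vi), Fdim (vii°).
Triads in F minor (harmonic minor): Fm (i), Gdim (ii°), Abaug (III+), Bbm (iv), C (V), Db (VI), Edim (vii°).
Shared triads with their functions: Bbm (iii in Gb major, iv in F minor); Db (V in Gb major, VI in F minor).

Bbm, Db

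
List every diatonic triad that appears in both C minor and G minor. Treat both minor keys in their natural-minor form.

Cm, Eb, Gm, Bb

Triads in C minor (natural minor): Cm (i), Ddim (ii°), Eb (III), Fm (iv), Gm (v), Ab (VI), Bb (VII).
Triads in G minor (natural minor): Gm (i), Adim (ii°), Bb (III), Cm (iv), Dm (v), Eb (VI), F (VII).
Shared triads with their functions: Cm (i in C minor, iv in G minor); Eb (III in C minor, VI in G minor); Gm (v in C minor, i in G minor); Bb (VII in C minor, III in G minor).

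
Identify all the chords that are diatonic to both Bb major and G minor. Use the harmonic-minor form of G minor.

Triads in Bb major: Bb major (I), C minor (ii), D minor (iii), Eb major (IV), F major (V), G minor (vi), A diminished (vii°).
Triads in G minor (harmonic minor): G minor (i), A diminished (ii°), Bb augmented (III+), C minor (iv), D major (V), Eb major (VI), F# diminished (vii°).
Shared triads with their functions: C minor (ii in Bb major, iv in G minor); Eb major (IV in Bb major, VI in G minor); G minor (vi in Bb major, i in G minor); A diminished (vii° in Bb major, ii° in G minor).

Cm, Eb, Gm, Adim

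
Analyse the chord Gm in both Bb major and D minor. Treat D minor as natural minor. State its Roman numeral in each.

The scale of Bb major is Bb C D Eb F G A; G is degree 6, and the triad built there (G-Bb-D) is minor, so it is vi.
The scale of D minor (natural minor) is D E F G A Bb C; G is degree 4, and the triad built there (G-Bb-D) is minor, so it is iv.

vi in Bb major; iv in D minor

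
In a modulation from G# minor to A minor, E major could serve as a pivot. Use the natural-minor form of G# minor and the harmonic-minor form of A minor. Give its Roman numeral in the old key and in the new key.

VI in G# minor; V in A minor

The scale of G# minor (natural minor) is G# A# B C# D# E F#; E is degree 6, and the triad built there (E-G#-B) is major, so it is VI.
The scale of A minor (harmonic minor) is A B C D E F G#; E is degree 5, and the triad built there (E-G#-B) is major, so it is V.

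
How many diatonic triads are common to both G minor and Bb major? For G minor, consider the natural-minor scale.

7

Diatonic triads of G minor (natural minor): Gm (i), Adim (ii°), Bb (III), Cm (iv), Dm (v), Eb (VI), F (VII).
Diatonic triads of Bb major: Bb (I), Cm (ii), Dm (iii), Eb (IV), F (V), Gm (vi), Adim (vii°).
Matching root and quality in both lists: Gm, Adim, Bb, Cm, Dm, Eb, F.
That gives 7 common triads.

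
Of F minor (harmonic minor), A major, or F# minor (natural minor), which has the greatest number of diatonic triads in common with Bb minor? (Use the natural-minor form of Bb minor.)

F minor

Triads of Bb minor (natural minor): Bb minor (i), C diminished (ii°), Db major (III), Eb minor (iv), F minor (v), Gb major (VI), Ab major (VII).
F minor (harmonic minor) shares 3: Bbm, Db, Fm.
A major shares 0: none.
F# minor (natural minor) shares 0: none.
The most common triads (3) are shared with F minor.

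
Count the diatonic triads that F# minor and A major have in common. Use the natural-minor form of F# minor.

Diatonic triads of F# minor (natural minor): F# minor (i), G# diminished (ii°), A major (III), B minor (iv), C# minor (v), D major (VI), E major (VII).
Diatonic triads of A major: A major (I), B minor (ii), C# minor (iii), D major (IV), E major (V), F# minor (vi), G# diminished (vii°).
Matching root and quality in both lists: F# minor, G# diminished, A major, B minor, C# minor, D major, E major.
That gives 7 common triads.

7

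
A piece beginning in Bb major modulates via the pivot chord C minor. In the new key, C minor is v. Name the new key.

The numeral v denotes a minor triad on scale degree 5. With C on degree 5, the tonic of the new key is F.
Degree 5 carries a minor triad in natural-minor keys, so the destination is F minor.
Check: the diatonic triads of F minor (natural minor) are Fm (i), Gdim (ii°), Ab (III), Bbm (iv), Cm (v), Db (VI), Eb (VII) — C minor is indeed v.

F minor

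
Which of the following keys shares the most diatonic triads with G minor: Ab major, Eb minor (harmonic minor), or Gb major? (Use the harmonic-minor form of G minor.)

Triads of G minor (harmonic minor): Gm (i), Adim (ii°), Bbaug (III+), Cm (iv), D (V), Eb (VI), F#dim (vii°).
Ab major shares 2: Cm, Eb.
Eb minor (harmonic minor) shares 0: none.
Gb major shares 0: none.
The most common triads (2) are shared with Ab major.

Ab major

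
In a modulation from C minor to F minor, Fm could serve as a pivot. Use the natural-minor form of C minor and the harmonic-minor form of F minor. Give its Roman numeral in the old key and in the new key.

iv in C minor; i in F minor

The scale of C minor (natural minor) is C D Eb F G Ab Bb; F is degree 4, and the triad built there (F-Ab-C) is minor, so it is iv.
The scale of F minor (harmonic minor) is F G Ab Bb C Db E; F is degree 1, and the triad built there (F-Ab-C) is minor, so it is i.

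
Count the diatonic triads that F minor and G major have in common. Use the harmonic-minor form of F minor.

1

Diatonic triads of F minor (harmonic minor): Fm (i), Gdim (ii°), Abaug (III+), Bbm (iv), C (V), Db (VI), Edim (vii°).
Diatonic triads of G major: G (I), Am (ii), Bm (iii), C (IV), D (V), Em (vi), F#dim (vii°).
Matching root and quality in both lists: C.
That gives 1 common triad.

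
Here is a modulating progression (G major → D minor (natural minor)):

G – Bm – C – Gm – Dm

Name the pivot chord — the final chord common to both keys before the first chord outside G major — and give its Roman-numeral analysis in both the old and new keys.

C — IV in G major, VII in D minor

Chords diatonic to G major: G, Am, Bm, C, D, Em, F#dim.
Reading the progression, the first chord not in that set is Gm, so the modulation leaves G major there.
The chord immediately before Gm is C, which is diatonic to both keys: IV in G major and VII in D minor.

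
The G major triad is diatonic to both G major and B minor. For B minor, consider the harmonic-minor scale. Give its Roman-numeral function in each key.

I in G major; VI in B minor

The scale of G major is G A B C D E F#; G is degree 1, and the triad built there (G-B-D) is major, so it is I.
The scale of B minor (harmonic minor) is B C# D E F# G A#; G is degree 6, and the triad built there (G-B-D) is major, so it is VI.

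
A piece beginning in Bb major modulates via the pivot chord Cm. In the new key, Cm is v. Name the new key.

F minor

The numeral v denotes a minor triad on scale degree 5. With C on degree 5, the tonic of the new key is F.
Degree 5 carries a minor triad in natural-minor keys, so the destination is F minor.
Check: the diatonic triads of F minor (natural minor) are Fm (i), Gdim (ii°), Ab (III), Bbm (iv), Cm (v), Db (VI), Eb (VII) — Cm is indeed v.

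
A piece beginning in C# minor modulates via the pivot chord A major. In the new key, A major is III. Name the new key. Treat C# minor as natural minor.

The numeral III denotes a major triad on scale degree 3. With A on degree 3, the tonic of the new key is F#.
Degree 3 carries a major triad in natural-minor keys, so the destination is F# minor.
Check: the diatonic triads of F# minor (natural minor) are F#m (i), G#dim (ii°), A (III), Bm (iv), C#m (v), D (VI), E (VII) — A major is indeed III.

F# minor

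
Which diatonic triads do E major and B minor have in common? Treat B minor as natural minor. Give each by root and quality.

F#m, A

Triads in E major: E (I), F#m (ii), G#m (iii), A (IV), B (V), C#m (vi), D#dim (vii°).
Triads in B minor (natural minor): Bm (i), C#dim (ii°), D (III), Em (iv), F#m (v), G (VI), A (VII).
Shared triads with their functions: F#m (ii in E major, v in B minor); A (IV in E major, VII in B minor).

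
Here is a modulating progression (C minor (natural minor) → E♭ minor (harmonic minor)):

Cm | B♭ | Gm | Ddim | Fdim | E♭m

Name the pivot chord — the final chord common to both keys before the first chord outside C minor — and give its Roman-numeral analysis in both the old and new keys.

Chords diatonic to C minor: Cm, Ddim, E♭, Fm, Gm, A♭, B♭.
Reading the progression, the first chord not in that set is Fdim, so the modulation leaves C minor there.
The chord immediately before Fdim is Ddim, which is diatonic to both keys: ii° in C minor and vii° in E♭ minor.

Ddim — ii° in C minor, vii° in E♭ minor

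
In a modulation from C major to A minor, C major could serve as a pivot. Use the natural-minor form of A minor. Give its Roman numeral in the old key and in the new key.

I in C major; III in A minor

The scale of C major is C D E F G A B; C is degree 1, and the triad built there (C-E-G) is major, so it is I.
The scale of A minor (natural minor) is A B C D E F G; C is degree 3, and the triad built there (C-E-G) is major, so it is III.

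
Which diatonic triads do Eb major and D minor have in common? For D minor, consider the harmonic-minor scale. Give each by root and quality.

Gm, Bb

Triads in Eb major: Eb (I), Fm (ii), Gm (iii), Ab (IV), Bb (V), Cm (vi), Ddim (vii°).
Triads in D minor (harmonic minor): Dm (i), Edim (ii°), Faug (III+), Gm (iv), A (V), Bb (VI), C#dim (vii°).
Shared triads with their functions: Gm (iii in Eb major, iv in D minor); Bb (V in Eb major, VI in D minor).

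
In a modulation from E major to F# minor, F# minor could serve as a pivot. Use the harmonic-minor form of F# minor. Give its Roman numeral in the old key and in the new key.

ii in E major; i in F# minor

The scale of E major is E F# G# A B C# D#; F# is degree 2, and the triad built there (F#-A-C#) is minor, so it is ii.
The scale of F# minor (harmonic minor) is F# G# A B C# D E#; F# is degree 1, and the triad built there (F#-A-C#) is minor, so it is i.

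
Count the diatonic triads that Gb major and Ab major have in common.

Diatonic triads of Gb major: Gb major (I), Ab minor (ii), Bb minor (iii), Cb major (IV), Db major (V), Eb minor (vi), F diminished (vii°).
Diatonic triads of Ab major: Ab major (I), Bb minor (ii), C minor (iii), Db major (IV), Eb major (V), F minor (vi), G diminished (vii°).
Matching root and quality in both lists: Bb minor, Db major.
That gives 2 common triads.

2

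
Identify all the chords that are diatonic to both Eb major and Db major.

Fm, Ab

Triads in Eb major: Eb major (I), F minor (ii), G minor (iii), Ab major (IV), Bb major (V), C minor (vi), D diminished (vii°).
Triads in Db major: Db major (I), Eb minor (ii), F minor (iii), Gb major (IV), Ab major (V), Bb minor (vi), C diminished (vii°).
Shared triads with their functions: F minor (ii in Eb major, iii in Db major); Ab major (IV in Eb major, V in Db major).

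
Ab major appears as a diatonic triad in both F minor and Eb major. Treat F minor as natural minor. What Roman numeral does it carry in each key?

III in F minor; IV in Eb major

The scale of F minor (natural minor) is F G Ab Bb C Db Eb; Ab is degree 3, and the triad built there (Ab-C-Eb) is major, so it is III.
The scale of Eb major is Eb F G Ab Bb C D; Ab is degree 4, and the triad built there (Ab-C-Eb) is major, so it is IV.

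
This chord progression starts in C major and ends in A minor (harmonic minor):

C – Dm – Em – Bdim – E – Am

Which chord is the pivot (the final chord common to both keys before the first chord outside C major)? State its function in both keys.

Chords diatonic to C major: C, Dm, Em, F, G, Am, Bdim.
Reading the progression, the first chord not in that set is E, so the modulation leaves C major there.
The chord immediately before E is Bdim, which is diatonic to both keys: vii° in C major and ii° in A minor.

Bdim — vii° in C major, ii° in A minor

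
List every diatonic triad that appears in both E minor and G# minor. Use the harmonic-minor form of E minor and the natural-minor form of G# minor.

Triads in E minor (harmonic minor): Em (i), F#dim (ii°), Gaug (III+), Am (iv), B (V), C (VI), D#dim (vii°).
Triads in G# minor (natural minor): G#m (i), A#dim (ii°), B (III), C#m (iv), D#m (v), E (VI), F# (VII).
Shared triads with their functions: B (V in E minor, III in G# minor).

B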